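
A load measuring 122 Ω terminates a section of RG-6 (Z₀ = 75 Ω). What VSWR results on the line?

VSWR ≈ 1.63

For a purely resistive load, VSWR = R_L/Z_0 or Z_0/R_L (whichever > 1) = 122/75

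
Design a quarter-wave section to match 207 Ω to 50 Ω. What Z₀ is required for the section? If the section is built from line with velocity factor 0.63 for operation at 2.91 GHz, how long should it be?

Z_qwt ≈ 102 Ω; length ≈ 1.62 cm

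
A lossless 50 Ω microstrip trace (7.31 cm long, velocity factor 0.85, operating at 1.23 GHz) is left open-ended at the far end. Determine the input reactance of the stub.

λ = v/f = 0.85·c / 1.23 GHz = 0.207 m
βl = 2π·l/λ = 2π × 0.353 = 127°
tan(βl) = -1.33
For an open-ended stub, Z_in = −jZ_0·cot(βl) = −jZ_0/tan(βl)

X_in ≈ 37.6 Ω (inductive)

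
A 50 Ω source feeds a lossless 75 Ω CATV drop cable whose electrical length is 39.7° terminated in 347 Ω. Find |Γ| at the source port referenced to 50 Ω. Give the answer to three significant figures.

|Γ| ≈ 0.687

tan(βl) = 0.83
Z_in = Z_0·(Z_L + jZ_0·tanβl)/(Z_0 + jZ_L·tanβl) = 37.2 − j80.7 Ω
Γ_s = (Z_in − Z_s)/(Z_in + Z_s) = (-12.8 − j80.7)/(87.2 − j80.7), |Γ_s| = 0.687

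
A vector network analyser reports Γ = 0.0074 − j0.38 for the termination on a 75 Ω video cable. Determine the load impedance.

Z_L = Z_0·(1 + Γ)/(1 − Γ) = 75·(1.01 − j0.38)/(0.993 + j0.38)

Z_L ≈ 56.8 − j50.5 Ω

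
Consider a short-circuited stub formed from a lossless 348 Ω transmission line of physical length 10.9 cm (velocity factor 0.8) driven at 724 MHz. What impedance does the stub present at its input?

λ = v/f = 0.8·c / 724 MHz = 0.331 m
βl = 2π·l/λ = 2π × 0.329 = 118°
tan(βl) = -1.85
For a short-circuited stub, Z_in = jZ_0·tan(βl)

Z_in ≈ −j644 Ω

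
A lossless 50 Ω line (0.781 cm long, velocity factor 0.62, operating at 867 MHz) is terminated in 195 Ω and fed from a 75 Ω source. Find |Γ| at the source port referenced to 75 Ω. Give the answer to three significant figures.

λ = v/f = 0.62·c / 867 MHz = 0.215 m
βl = 2π·l/λ = 2π × 0.0364 = 13.1°
tan(βl) = 0.233
Z_in = Z_0·(Z_L + jZ_0·tanβl)/(Z_0 + jZ_L·tanβl) = 113 − j90.7 Ω
Γ_s = (Z_in − Z_s)/(Z_in + Z_s) = (37.7 − j90.7)/(188 − j90.7), |Γ_s| = 0.471

|Γ| ≈ 0.471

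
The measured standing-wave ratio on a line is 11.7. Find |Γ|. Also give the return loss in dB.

|Γ| = (S − 1)/(S + 1) = (11.7 − 1)/(11.7 + 1) = 10.7/12.7
RL = −20·log₁₀|Γ| = −20·log₁₀(0.843)

|Γ| ≈ 0.843; return loss ≈ 1.49 dB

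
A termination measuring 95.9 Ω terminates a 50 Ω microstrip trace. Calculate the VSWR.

VSWR ≈ 1.92

Γ = (95.9 − 50)/(95.9 + 50) = 0.315
VSWR = (1 + 0.315)/(1 − 0.315)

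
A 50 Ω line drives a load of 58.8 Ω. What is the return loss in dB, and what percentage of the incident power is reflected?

Γ = (58.8 − 50)/(58.8 + 50) = 0.0809
RL = −20·log₁₀(0.0809) = 21.8 dB
P_refl/P_inc = |Γ|² = 0.00654

RL ≈ 21.8 dB; 0.654% of incident power reflected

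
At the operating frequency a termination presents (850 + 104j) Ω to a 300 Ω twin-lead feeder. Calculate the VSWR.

VSWR ≈ 2.88

Γ = (Z_L − Z_0)/(Z_L + Z_0) = (550 + j104)/(1150 + j104)
|Γ| = 560/1150 = 0.485
VSWR = (1 + |Γ|)/(1 − |Γ|) = 1.48/0.515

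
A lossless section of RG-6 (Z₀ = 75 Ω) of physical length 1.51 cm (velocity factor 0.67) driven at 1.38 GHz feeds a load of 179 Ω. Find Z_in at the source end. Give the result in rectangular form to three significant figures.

Z_in ≈ 65.7 − j62.3 Ω

λ = v/f = 0.67·c / 1.38 GHz = 0.146 m
βl = 2π·l/λ = 2π × 0.104 = 37.3°
tan(βl) = tan(37.3°) = 0.762
Z_in = Z_0·(Z_L + jZ_0·tanβl)/(Z_0 + jZ_L·tanβl)
     = 75·(179 + j57.2)/(75 + j136)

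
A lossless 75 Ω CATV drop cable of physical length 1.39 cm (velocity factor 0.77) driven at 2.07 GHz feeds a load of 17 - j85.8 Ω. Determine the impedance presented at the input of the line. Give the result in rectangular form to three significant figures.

Z_in ≈ 7.32 − j6.02 Ω

λ = v/f = 0.77·c / 2.07 GHz = 0.112 m
βl = 2π·l/λ = 2π × 0.125 = 44.8°
tan(βl) = tan(44.8°) = 0.994
Z_in = Z_0·(Z_L + jZ_0·tanβl)/(Z_0 + jZ_L·tanβl)
     = 75·(17 − j11.2)/(160 + j16.9)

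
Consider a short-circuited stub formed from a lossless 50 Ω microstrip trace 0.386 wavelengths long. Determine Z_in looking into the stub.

Z_in ≈ −j43.5 Ω

βl = 2π × 0.386 = 139°
tan(βl) = -0.871
For a short-circuited stub, Z_in = jZ_0·tan(βl)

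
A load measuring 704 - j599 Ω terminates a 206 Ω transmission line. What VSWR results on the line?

Γ = (Z_L − Z_0)/(Z_L + Z_0) = (498 − j599)/(910 − j599)
|Γ| = 779/1090 = 0.715
VSWR = (1 + |Γ|)/(1 − |Γ|) = 1.72/0.285

VSWR ≈ 6.02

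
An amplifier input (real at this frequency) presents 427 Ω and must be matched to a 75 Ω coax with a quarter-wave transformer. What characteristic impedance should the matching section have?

Z_qwt = √(Z_0·R_L) = √(75 × 427) = √32020

Z_qwt ≈ 179 Ω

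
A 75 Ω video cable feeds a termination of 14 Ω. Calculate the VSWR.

VSWR ≈ 5.36

Γ = (14 − 75)/(14 + 75) = -0.685
VSWR = (1 + 0.685)/(1 − 0.685)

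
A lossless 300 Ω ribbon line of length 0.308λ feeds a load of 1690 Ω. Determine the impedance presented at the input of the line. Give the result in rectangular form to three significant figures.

βl = 2π × 0.308 = 111°
tan(βl) = tan(111°) = -2.62
Z_in = Z_0·(Z_L + jZ_0·tanβl)/(Z_0 + jZ_L·tanβl)
     = 300·(1690 − j786)/(300 − j4430)

Z_in ≈ 60.7 + j110 Ω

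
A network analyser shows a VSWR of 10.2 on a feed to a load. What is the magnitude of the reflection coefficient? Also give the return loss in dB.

|Γ| ≈ 0.821; return loss ≈ 1.71 dB

|Γ| = (S − 1)/(S + 1) = (10.2 − 1)/(10.2 + 1) = 9.2/11.2
RL = −20·log₁₀|Γ| = −20·log₁₀(0.821)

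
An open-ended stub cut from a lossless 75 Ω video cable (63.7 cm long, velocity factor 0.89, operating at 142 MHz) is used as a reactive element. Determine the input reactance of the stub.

X_in ≈ 46.8 Ω (inductive)

λ = v/f = 0.89·c / 142 MHz = 1.88 m
βl = 2π·l/λ = 2π × 0.339 = 122°
tan(βl) = -1.6
For an open-ended stub, Z_in = −jZ_0·cot(βl) = −jZ_0/tan(βl)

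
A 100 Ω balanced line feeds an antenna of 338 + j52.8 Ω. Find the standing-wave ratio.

VSWR ≈ 3.47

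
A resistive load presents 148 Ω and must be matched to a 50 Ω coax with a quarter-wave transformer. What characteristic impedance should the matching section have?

Z_qwt ≈ 86 Ω

Z_qwt = √(Z_0·R_L) = √(50 × 148) = √7400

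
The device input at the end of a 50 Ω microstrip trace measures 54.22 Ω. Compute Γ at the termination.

Γ = 0.0405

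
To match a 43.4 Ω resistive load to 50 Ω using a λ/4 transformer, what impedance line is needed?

Z_qwt ≈ 46.6 Ω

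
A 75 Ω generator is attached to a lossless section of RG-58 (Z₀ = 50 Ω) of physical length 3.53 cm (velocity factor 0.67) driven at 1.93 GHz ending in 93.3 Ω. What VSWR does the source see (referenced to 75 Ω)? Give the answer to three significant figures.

VSWR ≈ 2.43

λ = v/f = 0.67·c / 1.93 GHz = 0.104 m
βl = 2π·l/λ = 2π × 0.339 = 122°
tan(βl) = -1.6
Z_in = Z_0·(Z_L + jZ_0·tanβl)/(Z_0 + jZ_L·tanβl) = 33.5 + j20 Ω
Γ_s = (Z_in − Z_s)/(Z_in + Z_s) = (-41.5 + j20)/(109 + j20), |Γ_s| = 0.418
VSWR = (1 + |Γ_s|)/(1 − |Γ_s|)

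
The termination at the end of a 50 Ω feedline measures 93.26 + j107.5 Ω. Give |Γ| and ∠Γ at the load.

Γ ≈ 0.647 ∠ 31.2°

Γ = (Z_L − Z_0)/(Z_L + Z_0) = (43.26 + j107.5)/(143.3 + j107.5)
|Γ| = 116/179 = 0.647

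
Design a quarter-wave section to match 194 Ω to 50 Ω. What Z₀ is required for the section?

Z_qwt ≈ 98.5 Ω

Z_qwt = √(Z_0·R_L) = √(50 × 194) = √9700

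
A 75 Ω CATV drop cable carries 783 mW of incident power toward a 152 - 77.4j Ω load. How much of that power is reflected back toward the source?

P_reflected ≈ 162 mW

|Γ| = |(77 − j77.4)/(227 − j77.4)| = 0.455
|Γ|² = 0.207
P_refl = |Γ|²·P_inc = 162 mW, P_del = (1 − |Γ|²)·P_inc = 621 mW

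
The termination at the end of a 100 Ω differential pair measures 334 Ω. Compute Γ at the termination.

Γ = 0.539

Γ = (Z_L − Z_0)/(Z_L + Z_0) = (334 − 100)/(334 + 100) = 234/434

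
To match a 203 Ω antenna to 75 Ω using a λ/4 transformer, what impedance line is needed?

Z_qwt = √(Z_0·R_L) = √(75 × 203) = √15220

Z_qwt ≈ 123 Ω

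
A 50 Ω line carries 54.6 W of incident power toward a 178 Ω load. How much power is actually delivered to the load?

Γ = (178 − 50)/(178 + 50) = 0.561
|Γ|² = 0.315
P_refl = |Γ|²·P_inc = 17.2 W, P_del = (1 − |Γ|²)·P_inc = 37.4 W

P_delivered ≈ 37.4 W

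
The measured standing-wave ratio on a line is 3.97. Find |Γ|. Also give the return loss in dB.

|Γ| ≈ 0.598; return loss ≈ 4.47 dB

|Γ| = (S − 1)/(S + 1) = (3.97 − 1)/(3.97 + 1) = 2.97/4.97
RL = −20·log₁₀|Γ| = −20·log₁₀(0.598)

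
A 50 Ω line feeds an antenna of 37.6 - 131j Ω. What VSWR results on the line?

VSWR ≈ 11.1

Γ = (Z_L − Z_0)/(Z_L + Z_0) = (-12.4 − j131)/(87.6 − j131)
|Γ| = 132/158 = 0.835
VSWR = (1 + |Γ|)/(1 − |Γ|) = 1.83/0.165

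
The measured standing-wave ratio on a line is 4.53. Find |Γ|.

|Γ| ≈ 0.638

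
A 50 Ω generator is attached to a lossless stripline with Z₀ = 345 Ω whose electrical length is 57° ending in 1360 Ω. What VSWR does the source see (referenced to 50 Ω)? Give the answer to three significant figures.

VSWR ≈ 9.61

tan(βl) = 1.54
Z_in = Z_0·(Z_L + jZ_0·tanβl)/(Z_0 + jZ_L·tanβl) = 121 − j204 Ω
Γ_s = (Z_in − Z_s)/(Z_in + Z_s) = (71.1 − j204)/(171 − j204), |Γ_s| = 0.811
VSWR = (1 + |Γ_s|)/(1 − |Γ_s|)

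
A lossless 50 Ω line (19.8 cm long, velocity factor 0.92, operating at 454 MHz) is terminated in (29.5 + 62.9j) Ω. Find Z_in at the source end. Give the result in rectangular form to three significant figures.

Z_in ≈ 10.7 − j6.37 Ω

λ = v/f = 0.92·c / 454 MHz = 0.608 m
βl = 2π·l/λ = 2π × 0.326 = 117°
tan(βl) = tan(117°) = -1.94
Z_in = Z_0·(Z_L + jZ_0·tanβl)/(Z_0 + jZ_L·tanβl)
     = 50·(29.5 − j34.2)/(172 − j57.3)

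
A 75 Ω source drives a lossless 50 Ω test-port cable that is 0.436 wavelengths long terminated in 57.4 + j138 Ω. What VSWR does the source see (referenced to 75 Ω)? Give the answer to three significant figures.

βl = 2π × 0.436 = 157°
tan(βl) = -0.425
Z_in = Z_0·(Z_L + jZ_0·tanβl)/(Z_0 + jZ_L·tanβl) = 13.7 + j56.8 Ω
Γ_s = (Z_in − Z_s)/(Z_in + Z_s) = (-61.3 + j56.8)/(88.7 + j56.8), |Γ_s| = 0.794
VSWR = (1 + |Γ_s|)/(1 − |Γ_s|)

VSWR ≈ 8.71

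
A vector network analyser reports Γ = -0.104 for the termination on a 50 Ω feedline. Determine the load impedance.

Z_L = Z_0·(1 + Γ)/(1 − Γ) = 50·(0.896)/(1.1)

Z_L ≈ 40.6 Ω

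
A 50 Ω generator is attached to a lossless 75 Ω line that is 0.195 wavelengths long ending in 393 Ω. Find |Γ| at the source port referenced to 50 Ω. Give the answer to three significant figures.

|Γ| ≈ 0.601

βl = 2π × 0.195 = 70.2°
tan(βl) = 2.78
Z_in = Z_0·(Z_L + jZ_0·tanβl)/(Z_0 + jZ_L·tanβl) = 16.1 − j25.9 Ω
Γ_s = (Z_in − Z_s)/(Z_in + Z_s) = (-33.9 − j25.9)/(66.1 − j25.9), |Γ_s| = 0.601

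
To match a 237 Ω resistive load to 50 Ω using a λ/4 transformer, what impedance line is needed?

Z_qwt = √(Z_0·R_L) = √(50 × 237) = √11850

Z_qwt ≈ 109 Ω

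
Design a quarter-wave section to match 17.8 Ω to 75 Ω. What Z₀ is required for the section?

Z_qwt = √(Z_0·R_L) = √(75 × 17.8) = √1335

Z_qwt ≈ 36.5 Ω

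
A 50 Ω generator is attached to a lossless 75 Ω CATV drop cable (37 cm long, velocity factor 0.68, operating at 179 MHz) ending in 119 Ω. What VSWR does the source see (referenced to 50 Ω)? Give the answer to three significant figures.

λ = v/f = 0.68·c / 179 MHz = 1.14 m
βl = 2π·l/λ = 2π × 0.325 = 117°
tan(βl) = -1.97
Z_in = Z_0·(Z_L + jZ_0·tanβl)/(Z_0 + jZ_L·tanβl) = 53.9 + j20.8 Ω
Γ_s = (Z_in − Z_s)/(Z_in + Z_s) = (3.91 + j20.8)/(104 + j20.8), |Γ_s| = 0.2
VSWR = (1 + |Γ_s|)/(1 − |Γ_s|)

VSWR ≈ 1.5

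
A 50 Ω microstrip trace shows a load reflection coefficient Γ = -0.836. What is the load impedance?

Z_L ≈ 4.47 Ω

Z_L = Z_0·(1 + Γ)/(1 − Γ) = 50·(0.164)/(1.84)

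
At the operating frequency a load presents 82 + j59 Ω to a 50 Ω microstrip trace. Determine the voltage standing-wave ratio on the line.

Γ = (Z_L − Z_0)/(Z_L + Z_0) = (32 + j59)/(132 + j59)
|Γ| = 67.1/145 = 0.464
VSWR = (1 + |Γ|)/(1 − |Γ|) = 1.46/0.536

VSWR ≈ 2.73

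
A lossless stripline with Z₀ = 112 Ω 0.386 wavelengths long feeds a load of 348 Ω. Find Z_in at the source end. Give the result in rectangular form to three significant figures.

βl = 2π × 0.386 = 139°
tan(βl) = tan(139°) = -0.871
Z_in = Z_0·(Z_L + jZ_0·tanβl)/(Z_0 + jZ_L·tanβl)
     = 112·(348 − j97.5)/(112 − j303)

Z_in ≈ 73.6 + j101 Ω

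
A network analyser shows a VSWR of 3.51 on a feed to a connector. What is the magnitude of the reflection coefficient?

|Γ| ≈ 0.557

|Γ| = (S − 1)/(S + 1) = (3.51 − 1)/(3.51 + 1) = 2.51/4.51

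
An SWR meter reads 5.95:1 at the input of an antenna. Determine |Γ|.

|Γ| ≈ 0.712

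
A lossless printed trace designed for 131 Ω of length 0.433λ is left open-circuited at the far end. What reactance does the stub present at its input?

βl = 2π × 0.433 = 156°
tan(βl) = -0.448
For an open-circuited stub, Z_in = −jZ_0·cot(βl) = −jZ_0/tan(βl)

X_in ≈ 293 Ω (inductive)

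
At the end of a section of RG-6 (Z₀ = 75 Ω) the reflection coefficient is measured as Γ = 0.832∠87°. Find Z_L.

Z_L ≈ 14.4 + j77.6 Ω

Z_L = Z_0·(1 + Γ)/(1 − Γ) = 75·(1.04 + j0.831)/(0.956 − j0.831)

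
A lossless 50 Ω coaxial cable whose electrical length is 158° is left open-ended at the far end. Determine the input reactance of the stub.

X_in ≈ 124 Ω (inductive)

tan(βl) = -0.404
For an open-ended stub, Z_in = −jZ_0·cot(βl) = −jZ_0/tan(βl)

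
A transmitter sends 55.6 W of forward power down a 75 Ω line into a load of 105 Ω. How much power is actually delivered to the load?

Γ = (105 − 75)/(105 + 75) = 0.167
|Γ|² = 0.0278
P_refl = |Γ|²·P_inc = 1.54 W, P_del = (1 − |Γ|²)·P_inc = 54.1 W

P_delivered ≈ 54.1 W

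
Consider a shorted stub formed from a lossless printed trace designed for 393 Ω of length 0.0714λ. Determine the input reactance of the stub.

βl = 2π × 0.0714 = 25.7°
tan(βl) = 0.481
For a shorted stub, Z_in = jZ_0·tan(βl)

X_in ≈ 189 Ω (inductive)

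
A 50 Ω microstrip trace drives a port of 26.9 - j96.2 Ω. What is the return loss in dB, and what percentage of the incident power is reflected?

RL ≈ 1.9 dB; 64.5% of incident power reflected

Γ = (-23.1 − j96.2)/(76.9 − j96.2), |Γ| = 0.803
RL = −20·log₁₀(0.803) = 1.9 dB
P_refl/P_inc = |Γ|² = 0.645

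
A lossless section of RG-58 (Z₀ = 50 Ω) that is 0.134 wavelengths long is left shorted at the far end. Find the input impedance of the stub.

Z_in ≈ +j56 Ω

βl = 2π × 0.134 = 48.2°
tan(βl) = 1.12
For a shorted stub, Z_in = jZ_0·tan(βl)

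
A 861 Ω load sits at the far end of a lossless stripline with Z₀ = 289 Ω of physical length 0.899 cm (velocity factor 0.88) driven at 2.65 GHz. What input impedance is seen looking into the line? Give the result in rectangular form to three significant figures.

λ = v/f = 0.88·c / 2.65 GHz = 0.0996 m
βl = 2π·l/λ = 2π × 0.0902 = 32.5°
tan(βl) = tan(32.5°) = 0.637
Z_in = Z_0·(Z_L + jZ_0·tanβl)/(Z_0 + jZ_L·tanβl)
     = 289·(861 + j184)/(289 + j548)

Z_in ≈ 263 − j315 Ω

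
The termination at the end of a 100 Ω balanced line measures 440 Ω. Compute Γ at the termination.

Γ = (Z_L − Z_0)/(Z_L + Z_0) = (440 − 100)/(440 + 100) = 340/540

Γ = 0.63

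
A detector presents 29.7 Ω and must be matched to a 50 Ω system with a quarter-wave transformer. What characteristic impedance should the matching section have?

Z_qwt = √(Z_0·R_L) = √(50 × 29.7) = √1485

Z_qwt ≈ 38.5 Ω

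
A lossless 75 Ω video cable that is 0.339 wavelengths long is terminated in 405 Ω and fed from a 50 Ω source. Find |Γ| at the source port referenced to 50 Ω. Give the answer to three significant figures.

|Γ| ≈ 0.661

βl = 2π × 0.339 = 122°
tan(βl) = -1.6
Z_in = Z_0·(Z_L + jZ_0·tanβl)/(Z_0 + jZ_L·tanβl) = 19.1 + j44.7 Ω
Γ_s = (Z_in − Z_s)/(Z_in + Z_s) = (-30.9 + j44.7)/(69.1 + j44.7), |Γ_s| = 0.661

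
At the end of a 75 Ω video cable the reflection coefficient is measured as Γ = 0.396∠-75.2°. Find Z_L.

Z_L ≈ 66.3 − j60.2 Ω

Z_L = Z_0·(1 + Γ)/(1 − Γ) = 75·(1.1 − j0.383)/(0.899 + j0.383)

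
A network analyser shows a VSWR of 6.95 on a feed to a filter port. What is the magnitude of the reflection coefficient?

|Γ| ≈ 0.748

|Γ| = (S − 1)/(S + 1) = (6.95 − 1)/(6.95 + 1) = 5.95/7.95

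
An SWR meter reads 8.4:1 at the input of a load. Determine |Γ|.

|Γ| ≈ 0.787

|Γ| = (S − 1)/(S + 1) = (8.4 − 1)/(8.4 + 1) = 7.4/9.4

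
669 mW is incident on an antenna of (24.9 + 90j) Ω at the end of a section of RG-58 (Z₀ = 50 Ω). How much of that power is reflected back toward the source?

|Γ| = |(-25.1 + j90)/(74.9 + j90)| = 0.798
|Γ|² = 0.637
P_refl = |Γ|²·P_inc = 426 mW, P_del = (1 − |Γ|²)·P_inc = 243 mW

P_reflected ≈ 426 mW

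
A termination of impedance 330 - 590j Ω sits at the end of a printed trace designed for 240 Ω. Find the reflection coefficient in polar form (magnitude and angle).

Γ = (Z_L − Z_0)/(Z_L + Z_0) = (90 − j590)/(570 − j590)
|Γ| = 597/820 = 0.728

Γ ≈ 0.728 ∠ -35.3°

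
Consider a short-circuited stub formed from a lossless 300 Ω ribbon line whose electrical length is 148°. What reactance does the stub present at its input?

X_in ≈ -187 Ω (capacitive)

tan(βl) = -0.625
For a short-circuited stub, Z_in = jZ_0·tan(βl)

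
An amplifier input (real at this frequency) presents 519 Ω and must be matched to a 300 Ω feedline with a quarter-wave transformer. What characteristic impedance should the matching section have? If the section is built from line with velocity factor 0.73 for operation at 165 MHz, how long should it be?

Z_qwt = √(Z_0·R_L) = √(300 × 519) = √155700
λ = 0.73·c/f = 1.33 m, so l = λ/4 = 0.332 m

Z_qwt ≈ 395 Ω; length ≈ 33.2 cm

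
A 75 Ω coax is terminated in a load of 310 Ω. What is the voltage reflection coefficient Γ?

Γ = 0.61

Γ = (Z_L − Z_0)/(Z_L + Z_0) = (310 − 75)/(310 + 75) = 235/385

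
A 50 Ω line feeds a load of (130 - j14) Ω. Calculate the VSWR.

Γ = (Z_L − Z_0)/(Z_L + Z_0) = (80 − j14)/(180 − j14)
|Γ| = 81.2/181 = 0.45
VSWR = (1 + |Γ|)/(1 − |Γ|) = 1.45/0.55

VSWR ≈ 2.64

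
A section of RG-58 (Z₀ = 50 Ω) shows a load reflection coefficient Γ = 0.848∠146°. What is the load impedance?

Z_L = Z_0·(1 + Γ)/(1 − Γ) = 50·(0.297 + j0.474)/(1.7 − j0.474)

Z_L ≈ 4.49 + j15.2 Ω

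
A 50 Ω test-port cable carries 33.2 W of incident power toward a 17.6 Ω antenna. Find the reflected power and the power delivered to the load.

P_reflected ≈ 7.63 W; P_delivered ≈ 25.6 W

Γ = (17.6 − 50)/(17.6 + 50) = -0.479
|Γ|² = 0.23
P_refl = |Γ|²·P_inc = 7.63 W, P_del = (1 − |Γ|²)·P_inc = 25.6 W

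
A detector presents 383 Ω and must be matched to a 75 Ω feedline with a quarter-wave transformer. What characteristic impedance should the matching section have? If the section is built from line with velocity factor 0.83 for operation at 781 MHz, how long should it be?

Z_qwt = √(Z_0·R_L) = √(75 × 383) = √28720
λ = 0.83·c/f = 0.319 m, so l = λ/4 = 0.0797 m

Z_qwt ≈ 169 Ω; length ≈ 7.97 cm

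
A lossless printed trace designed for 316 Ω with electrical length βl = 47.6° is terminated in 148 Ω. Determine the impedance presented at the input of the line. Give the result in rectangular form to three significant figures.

tan(βl) = tan(47.6°) = 1.1
Z_in = Z_0·(Z_L + jZ_0·tanβl)/(Z_0 + jZ_L·tanβl)
     = 316·(148 + j346)/(316 + j162)

Z_in ≈ 258 + j214 Ω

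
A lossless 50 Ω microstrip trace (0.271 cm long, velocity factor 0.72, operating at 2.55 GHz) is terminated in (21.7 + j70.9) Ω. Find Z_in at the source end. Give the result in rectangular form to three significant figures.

λ = v/f = 0.72·c / 2.55 GHz = 0.0847 m
βl = 2π·l/λ = 2π × 0.032 = 11.5°
tan(βl) = tan(11.5°) = 0.204
Z_in = Z_0·(Z_L + jZ_0·tanβl)/(Z_0 + jZ_L·tanβl)
     = 50·(21.7 + j81.1)/(35.6 + j4.42)

Z_in ≈ 44 + j109 Ω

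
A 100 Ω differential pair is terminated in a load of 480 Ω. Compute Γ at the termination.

Γ = 0.655

Γ = (Z_L − Z_0)/(Z_L + Z_0) = (480 − 100)/(480 + 100) = 380/580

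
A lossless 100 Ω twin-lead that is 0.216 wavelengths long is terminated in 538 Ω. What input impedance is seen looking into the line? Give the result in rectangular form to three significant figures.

βl = 2π × 0.216 = 77.8°
tan(βl) = tan(77.8°) = 4.61
Z_in = Z_0·(Z_L + jZ_0·tanβl)/(Z_0 + jZ_L·tanβl)
     = 100·(538 + j461)/(100 + j2480)

Z_in ≈ 19.4 − j20.9 Ω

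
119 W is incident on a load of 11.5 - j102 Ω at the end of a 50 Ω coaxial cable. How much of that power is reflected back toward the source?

P_reflected ≈ 99.7 W

|Γ| = |(-38.5 − j102)/(61.5 − j102)| = 0.915
|Γ|² = 0.838
P_refl = |Γ|²·P_inc = 99.7 W, P_del = (1 − |Γ|²)·P_inc = 19.3 W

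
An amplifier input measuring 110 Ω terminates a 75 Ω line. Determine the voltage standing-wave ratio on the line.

Γ = (110 − 75)/(110 + 75) = 0.189
VSWR = (1 + 0.189)/(1 − 0.189)

VSWR ≈ 1.47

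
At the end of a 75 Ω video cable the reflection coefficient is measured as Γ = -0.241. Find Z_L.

Z_L = Z_0·(1 + Γ)/(1 − Γ) = 75·(0.759)/(1.24)

Z_L ≈ 45.9 Ω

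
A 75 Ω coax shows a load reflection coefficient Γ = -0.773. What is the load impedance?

Z_L = Z_0·(1 + Γ)/(1 − Γ) = 75·(0.227)/(1.77)

Z_L ≈ 9.6 Ω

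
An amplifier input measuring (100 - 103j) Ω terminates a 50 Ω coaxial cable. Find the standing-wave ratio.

Γ = (Z_L − Z_0)/(Z_L + Z_0) = (50 − j103)/(150 − j103)
|Γ| = 114/182 = 0.629
VSWR = (1 + |Γ|)/(1 − |Γ|) = 1.63/0.371

VSWR ≈ 4.39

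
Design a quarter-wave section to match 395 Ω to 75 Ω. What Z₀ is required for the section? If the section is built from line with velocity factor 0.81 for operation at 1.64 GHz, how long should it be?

Z_qwt ≈ 172 Ω; length ≈ 3.7 cm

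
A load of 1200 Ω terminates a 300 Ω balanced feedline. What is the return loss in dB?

Γ = (1200 − 300)/(1200 + 300) = 0.6
RL = −20·log₁₀|Γ| = −20·log₁₀(0.6)

RL ≈ 4.44 dB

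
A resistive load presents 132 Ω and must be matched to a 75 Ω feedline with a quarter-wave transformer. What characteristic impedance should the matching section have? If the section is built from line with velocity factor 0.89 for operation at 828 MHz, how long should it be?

Z_qwt ≈ 99.5 Ω; length ≈ 8.06 cm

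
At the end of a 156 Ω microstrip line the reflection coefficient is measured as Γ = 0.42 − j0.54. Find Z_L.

Z_L = Z_0·(1 + Γ)/(1 − Γ) = 156·(1.42 − j0.54)/(0.58 + j0.54)

Z_L ≈ 132 − j268 Ω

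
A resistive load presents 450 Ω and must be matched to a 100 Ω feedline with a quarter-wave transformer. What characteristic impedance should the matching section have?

Z_qwt ≈ 212 Ω

Z_qwt = √(Z_0·R_L) = √(100 × 450) = √45000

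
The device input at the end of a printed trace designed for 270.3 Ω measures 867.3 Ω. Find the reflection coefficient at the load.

Γ = (Z_L − Z_0)/(Z_L + Z_0) = (867.3 − 270.3)/(867.3 + 270.3) = 597/1138

Γ = 0.525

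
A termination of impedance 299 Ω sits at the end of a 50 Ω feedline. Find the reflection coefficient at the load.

Γ = 0.713

Γ = (Z_L − Z_0)/(Z_L + Z_0) = (299 − 50)/(299 + 50) = 249/349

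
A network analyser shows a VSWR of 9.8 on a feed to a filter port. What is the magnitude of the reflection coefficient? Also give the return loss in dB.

|Γ| = (S − 1)/(S + 1) = (9.8 − 1)/(9.8 + 1) = 8.8/10.8
RL = −20·log₁₀|Γ| = −20·log₁₀(0.815)

|Γ| ≈ 0.815; return loss ≈ 1.78 dB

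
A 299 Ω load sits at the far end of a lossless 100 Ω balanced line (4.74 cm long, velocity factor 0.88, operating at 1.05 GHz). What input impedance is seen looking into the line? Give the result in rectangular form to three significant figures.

Z_in ≈ 38.3 − j35.5 Ω

λ = v/f = 0.88·c / 1.05 GHz = 0.251 m
βl = 2π·l/λ = 2π × 0.189 = 67.9°
tan(βl) = tan(67.9°) = 2.46
Z_in = Z_0·(Z_L + jZ_0·tanβl)/(Z_0 + jZ_L·tanβl)
     = 100·(299 + j246)/(100 + j735)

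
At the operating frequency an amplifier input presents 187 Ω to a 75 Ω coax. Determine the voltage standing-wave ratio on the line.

VSWR ≈ 2.49

Γ = (187 − 75)/(187 + 75) = 0.427
VSWR = (1 + 0.427)/(1 − 0.427)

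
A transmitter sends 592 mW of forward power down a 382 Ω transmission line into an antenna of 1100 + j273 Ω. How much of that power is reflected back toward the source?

|Γ| = |(718 + j273)/(1482 + j273)| = 0.51
|Γ|² = 0.26
P_refl = |Γ|²·P_inc = 154 mW, P_del = (1 − |Γ|²)·P_inc = 438 mW

P_reflected ≈ 154 mW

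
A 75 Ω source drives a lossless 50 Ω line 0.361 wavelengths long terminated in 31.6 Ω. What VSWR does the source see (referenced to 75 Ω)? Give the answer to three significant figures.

VSWR ≈ 1.76

βl = 2π × 0.361 = 130°
tan(βl) = -1.19
Z_in = Z_0·(Z_L + jZ_0·tanβl)/(Z_0 + jZ_L·tanβl) = 48.8 − j22.8 Ω
Γ_s = (Z_in − Z_s)/(Z_in + Z_s) = (-26.2 − j22.8)/(124 − j22.8), |Γ_s| = 0.276
VSWR = (1 + |Γ_s|)/(1 − |Γ_s|)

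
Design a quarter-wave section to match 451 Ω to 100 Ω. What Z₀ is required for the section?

Z_qwt = √(Z_0·R_L) = √(100 × 451) = √45100

Z_qwt ≈ 212 Ω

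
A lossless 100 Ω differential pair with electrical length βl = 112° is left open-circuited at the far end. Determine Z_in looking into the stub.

tan(βl) = -2.48
For an open-circuited stub, Z_in = −jZ_0·cot(βl) = −jZ_0/tan(βl)

Z_in ≈ +j40.4 Ω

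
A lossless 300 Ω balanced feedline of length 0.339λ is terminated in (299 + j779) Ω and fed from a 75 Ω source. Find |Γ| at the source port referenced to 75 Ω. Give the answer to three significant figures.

βl = 2π × 0.339 = 122°
tan(βl) = -1.6
Z_in = Z_0·(Z_L + jZ_0·tanβl)/(Z_0 + jZ_L·tanβl) = 36.6 + j69.5 Ω
Γ_s = (Z_in − Z_s)/(Z_in + Z_s) = (-38.4 + j69.5)/(112 + j69.5), |Γ_s| = 0.604

|Γ| ≈ 0.604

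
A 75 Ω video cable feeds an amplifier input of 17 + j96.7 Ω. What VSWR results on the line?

VSWR ≈ 11.9

Γ = (Z_L − Z_0)/(Z_L + Z_0) = (-58 + j96.7)/(92 + j96.7)
|Γ| = 113/133 = 0.845
VSWR = (1 + |Γ|)/(1 − |Γ|) = 1.84/0.155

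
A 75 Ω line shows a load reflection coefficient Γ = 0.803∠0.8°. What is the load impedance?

Z_L ≈ 684 + j43.2 Ω

Z_L = Z_0·(1 + Γ)/(1 − Γ) = 75·(1.8 + j0.0112)/(0.197 − j0.0112)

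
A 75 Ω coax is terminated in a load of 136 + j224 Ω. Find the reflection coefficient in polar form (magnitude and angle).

Γ ≈ 0.754 ∠ 28.1°

Γ = (Z_L − Z_0)/(Z_L + Z_0) = (61 + j224)/(211 + j224)
|Γ| = 232/308 = 0.754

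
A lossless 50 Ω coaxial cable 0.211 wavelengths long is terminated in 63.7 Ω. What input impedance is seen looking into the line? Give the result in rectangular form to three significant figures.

βl = 2π × 0.211 = 76°
tan(βl) = tan(76°) = 4
Z_in = Z_0·(Z_L + jZ_0·tanβl)/(Z_0 + jZ_L·tanβl)
     = 50·(63.7 + j200)/(50 + j255)

Z_in ≈ 40.2 − j4.62 Ω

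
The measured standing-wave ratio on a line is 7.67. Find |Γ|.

|Γ| ≈ 0.769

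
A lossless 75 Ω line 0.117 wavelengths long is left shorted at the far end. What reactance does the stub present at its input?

X_in ≈ 67.8 Ω (inductive)

βl = 2π × 0.117 = 42.1°
tan(βl) = 0.904
For a shorted stub, Z_in = jZ_0·tan(βl)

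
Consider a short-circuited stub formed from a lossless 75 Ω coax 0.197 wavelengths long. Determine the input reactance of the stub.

X_in ≈ 217 Ω (inductive)

βl = 2π × 0.197 = 70.9°
tan(βl) = 2.89
For a short-circuited stub, Z_in = jZ_0·tan(βl)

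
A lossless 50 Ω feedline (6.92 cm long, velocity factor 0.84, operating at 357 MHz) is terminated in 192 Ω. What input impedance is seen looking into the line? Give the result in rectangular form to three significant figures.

Z_in ≈ 34.4 − j58 Ω

λ = v/f = 0.84·c / 357 MHz = 0.706 m
βl = 2π·l/λ = 2π × 0.098 = 35.3°
tan(βl) = tan(35.3°) = 0.708
Z_in = Z_0·(Z_L + jZ_0·tanβl)/(Z_0 + jZ_L·tanβl)
     = 50·(192 + j35.4)/(50 + j136)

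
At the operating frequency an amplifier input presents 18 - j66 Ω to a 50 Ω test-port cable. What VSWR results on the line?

VSWR ≈ 7.85

Γ = (Z_L − Z_0)/(Z_L + Z_0) = (-32 − j66)/(68 − j66)
|Γ| = 73.3/94.8 = 0.774
VSWR = (1 + |Γ|)/(1 − |Γ|) = 1.77/0.226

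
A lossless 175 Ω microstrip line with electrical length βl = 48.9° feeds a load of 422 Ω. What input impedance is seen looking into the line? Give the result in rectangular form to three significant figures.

Z_in ≈ 113 − j112 Ω

tan(βl) = tan(48.9°) = 1.15
Z_in = Z_0·(Z_L + jZ_0·tanβl)/(Z_0 + jZ_L·tanβl)
     = 175·(422 + j201)/(175 + j484)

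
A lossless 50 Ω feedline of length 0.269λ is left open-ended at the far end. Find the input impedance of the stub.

Z_in ≈ +j6 Ω

βl = 2π × 0.269 = 96.8°
tan(βl) = -8.34
For an open-ended stub, Z_in = −jZ_0·cot(βl) = −jZ_0/tan(βl)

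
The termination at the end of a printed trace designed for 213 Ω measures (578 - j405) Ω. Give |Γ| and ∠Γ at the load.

Γ = (Z_L − Z_0)/(Z_L + Z_0) = (365 − j405)/(791 − j405)
|Γ| = 545/889 = 0.614

Γ ≈ 0.614 ∠ -20.9°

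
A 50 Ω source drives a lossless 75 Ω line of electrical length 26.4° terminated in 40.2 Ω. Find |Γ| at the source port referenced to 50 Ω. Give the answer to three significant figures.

tan(βl) = 0.496
Z_in = Z_0·(Z_L + jZ_0·tanβl)/(Z_0 + jZ_L·tanβl) = 46.8 + j24.8 Ω
Γ_s = (Z_in − Z_s)/(Z_in + Z_s) = (-3.21 + j24.8)/(96.8 + j24.8), |Γ_s| = 0.25

|Γ| ≈ 0.25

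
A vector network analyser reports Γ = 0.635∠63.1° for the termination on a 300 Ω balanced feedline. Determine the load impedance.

Z_L ≈ 216 + j410 Ω

Z_L = Z_0·(1 + Γ)/(1 − Γ) = 300·(1.29 + j0.566)/(0.713 − j0.566)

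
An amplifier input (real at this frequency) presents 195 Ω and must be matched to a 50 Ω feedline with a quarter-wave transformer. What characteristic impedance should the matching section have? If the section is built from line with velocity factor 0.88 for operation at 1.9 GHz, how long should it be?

Z_qwt ≈ 98.7 Ω; length ≈ 3.47 cm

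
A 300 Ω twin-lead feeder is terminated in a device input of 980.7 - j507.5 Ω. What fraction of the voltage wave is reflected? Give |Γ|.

|Γ| ≈ 0.616

Γ = (Z_L − Z_0)/(Z_L + Z_0) = (680.7 − j507.5)/(1281 − j507.5)
|Γ| = 849/1380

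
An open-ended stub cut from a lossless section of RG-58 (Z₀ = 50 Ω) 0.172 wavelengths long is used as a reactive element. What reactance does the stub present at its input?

βl = 2π × 0.172 = 61.9°
tan(βl) = 1.87
For an open-ended stub, Z_in = −jZ_0·cot(βl) = −jZ_0/tan(βl)

X_in ≈ -26.7 Ω (capacitive)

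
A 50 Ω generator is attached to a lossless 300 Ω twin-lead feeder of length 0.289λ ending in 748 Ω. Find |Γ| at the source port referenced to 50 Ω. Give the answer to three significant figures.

βl = 2π × 0.289 = 104°
tan(βl) = -4
Z_in = Z_0·(Z_L + jZ_0·tanβl)/(Z_0 + jZ_L·tanβl) = 127 + j62.3 Ω
Γ_s = (Z_in − Z_s)/(Z_in + Z_s) = (76.6 + j62.3)/(177 + j62.3), |Γ_s| = 0.527

|Γ| ≈ 0.527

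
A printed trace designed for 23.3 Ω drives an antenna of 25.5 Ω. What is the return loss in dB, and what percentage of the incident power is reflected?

RL ≈ 26.9 dB; 0.203% of incident power reflected

Γ = (25.5 − 23.3)/(25.5 + 23.3) = 0.0451
RL = −20·log₁₀(0.0451) = 26.9 dB
P_refl/P_inc = |Γ|² = 0.00203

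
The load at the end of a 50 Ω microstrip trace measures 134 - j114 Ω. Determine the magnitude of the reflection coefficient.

|Γ| ≈ 0.654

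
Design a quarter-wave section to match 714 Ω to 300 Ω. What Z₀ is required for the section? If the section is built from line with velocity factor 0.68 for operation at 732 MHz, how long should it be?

Z_qwt ≈ 463 Ω; length ≈ 6.97 cm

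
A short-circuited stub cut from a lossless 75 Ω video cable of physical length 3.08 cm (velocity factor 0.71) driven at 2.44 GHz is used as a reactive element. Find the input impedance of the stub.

λ = v/f = 0.71·c / 2.44 GHz = 0.0873 m
βl = 2π·l/λ = 2π × 0.353 = 127°
tan(βl) = -1.33
For a short-circuited stub, Z_in = jZ_0·tan(βl)

Z_in ≈ −j99.5 Ω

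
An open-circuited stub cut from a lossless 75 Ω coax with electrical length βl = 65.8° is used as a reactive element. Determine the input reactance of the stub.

X_in ≈ -33.7 Ω (capacitive)

tan(βl) = 2.23
For an open-circuited stub, Z_in = −jZ_0·cot(βl) = −jZ_0/tan(βl)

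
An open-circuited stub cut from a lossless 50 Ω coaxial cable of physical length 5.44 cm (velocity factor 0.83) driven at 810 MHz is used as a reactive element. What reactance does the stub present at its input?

λ = v/f = 0.83·c / 810 MHz = 0.307 m
βl = 2π·l/λ = 2π × 0.177 = 63.7°
tan(βl) = 2.02
For an open-circuited stub, Z_in = −jZ_0·cot(βl) = −jZ_0/tan(βl)

X_in ≈ -24.7 Ω (capacitive)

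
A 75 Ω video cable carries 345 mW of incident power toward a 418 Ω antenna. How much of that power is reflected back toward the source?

Γ = (418 − 75)/(418 + 75) = 0.696
|Γ|² = 0.484
P_refl = |Γ|²·P_inc = 167 mW, P_del = (1 − |Γ|²)·P_inc = 178 mW

P_reflected ≈ 167 mW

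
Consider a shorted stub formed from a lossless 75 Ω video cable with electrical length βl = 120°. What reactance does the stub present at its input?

X_in ≈ -130 Ω (capacitive)

tan(βl) = -1.73
For a shorted stub, Z_in = jZ_0·tan(βl)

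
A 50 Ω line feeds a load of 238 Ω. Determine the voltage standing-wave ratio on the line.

Γ = (238 − 50)/(238 + 50) = 0.653
VSWR = (1 + 0.653)/(1 − 0.653)

VSWR ≈ 4.76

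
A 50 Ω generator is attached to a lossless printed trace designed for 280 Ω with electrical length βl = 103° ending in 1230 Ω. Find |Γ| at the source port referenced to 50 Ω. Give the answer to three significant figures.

tan(βl) = -4.33
Z_in = Z_0·(Z_L + jZ_0·tanβl)/(Z_0 + jZ_L·tanβl) = 67 + j61.1 Ω
Γ_s = (Z_in − Z_s)/(Z_in + Z_s) = (17 + j61.1)/(117 + j61.1), |Γ_s| = 0.481

|Γ| ≈ 0.481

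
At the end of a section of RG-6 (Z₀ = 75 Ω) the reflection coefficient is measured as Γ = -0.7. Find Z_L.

Z_L ≈ 13.2 Ω

Z_L = Z_0·(1 + Γ)/(1 − Γ) = 75·(0.3)/(1.7)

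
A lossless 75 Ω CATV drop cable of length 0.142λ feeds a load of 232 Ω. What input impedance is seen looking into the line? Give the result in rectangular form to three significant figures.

βl = 2π × 0.142 = 51.1°
tan(βl) = tan(51.1°) = 1.24
Z_in = Z_0·(Z_L + jZ_0·tanβl)/(Z_0 + jZ_L·tanβl)
     = 75·(232 + j93)/(75 + j288)

Z_in ≈ 37.5 − j50.7 Ω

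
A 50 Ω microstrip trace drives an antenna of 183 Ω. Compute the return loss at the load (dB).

RL ≈ 4.87 dB

Γ = (183 − 50)/(183 + 50) = 0.571
RL = −20·log₁₀|Γ| = −20·log₁₀(0.571)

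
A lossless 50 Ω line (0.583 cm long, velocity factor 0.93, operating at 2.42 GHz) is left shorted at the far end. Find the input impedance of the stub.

Z_in ≈ +j16.4 Ω

λ = v/f = 0.93·c / 2.42 GHz = 0.115 m
βl = 2π·l/λ = 2π × 0.0506 = 18.2°
tan(βl) = 0.329
For a shorted stub, Z_in = jZ_0·tan(βl)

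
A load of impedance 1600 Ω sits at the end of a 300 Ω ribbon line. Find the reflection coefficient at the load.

Γ = (Z_L − Z_0)/(Z_L + Z_0) = (1600 − 300)/(1600 + 300) = 1300/1900

Γ = 0.684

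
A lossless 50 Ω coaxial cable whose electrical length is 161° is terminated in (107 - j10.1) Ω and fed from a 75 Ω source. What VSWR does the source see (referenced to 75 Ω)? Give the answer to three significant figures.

tan(βl) = -0.344
Z_in = Z_0·(Z_L + jZ_0·tanβl)/(Z_0 + jZ_L·tanβl) = 85 + j37.9 Ω
Γ_s = (Z_in − Z_s)/(Z_in + Z_s) = (9.96 + j37.9)/(160 + j37.9), |Γ_s| = 0.239
VSWR = (1 + |Γ_s|)/(1 − |Γ_s|)

VSWR ≈ 1.63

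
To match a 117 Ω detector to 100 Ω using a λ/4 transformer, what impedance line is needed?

Z_qwt ≈ 108 Ω

Z_qwt = √(Z_0·R_L) = √(100 × 117) = √11700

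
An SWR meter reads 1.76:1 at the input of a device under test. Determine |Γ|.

|Γ| ≈ 0.275

|Γ| = (S − 1)/(S + 1) = (1.76 − 1)/(1.76 + 1) = 0.76/2.76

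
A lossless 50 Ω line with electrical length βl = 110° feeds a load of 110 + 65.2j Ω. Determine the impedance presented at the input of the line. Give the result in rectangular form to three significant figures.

tan(βl) = tan(110°) = -2.75
Z_in = Z_0·(Z_L + jZ_0·tanβl)/(Z_0 + jZ_L·tanβl)
     = 50·(110 − j72.2)/(229 − j302)

Z_in ≈ 16.3 + j5.81 Ω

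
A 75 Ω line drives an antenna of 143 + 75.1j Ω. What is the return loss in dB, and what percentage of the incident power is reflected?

Γ = (68 + j75.1)/(218 + j75.1), |Γ| = 0.439
RL = −20·log₁₀(0.439) = 7.14 dB
P_refl/P_inc = |Γ|² = 0.193

RL ≈ 7.14 dB; 19.3% of incident power reflected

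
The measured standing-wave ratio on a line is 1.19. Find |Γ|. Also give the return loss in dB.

|Γ| = (S − 1)/(S + 1) = (1.19 − 1)/(1.19 + 1) = 0.19/2.19
RL = −20·log₁₀|Γ| = −20·log₁₀(0.0868)

|Γ| ≈ 0.0868; return loss ≈ 21.2 dB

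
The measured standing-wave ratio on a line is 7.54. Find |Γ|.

|Γ| = (S − 1)/(S + 1) = (7.54 − 1)/(7.54 + 1) = 6.54/8.54

|Γ| ≈ 0.766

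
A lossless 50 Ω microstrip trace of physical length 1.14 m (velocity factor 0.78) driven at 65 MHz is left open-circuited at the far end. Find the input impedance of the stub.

λ = v/f = 0.78·c / 65 MHz = 3.6 m
βl = 2π·l/λ = 2π × 0.317 = 114°
tan(βl) = -2.25
For an open-circuited stub, Z_in = −jZ_0·cot(βl) = −jZ_0/tan(βl)

Z_in ≈ +j22.3 Ω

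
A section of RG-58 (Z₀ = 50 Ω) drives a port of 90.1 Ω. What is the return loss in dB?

RL ≈ 10.9 dB

Γ = (90.1 − 50)/(90.1 + 50) = 0.286
RL = −20·log₁₀|Γ| = −20·log₁₀(0.286)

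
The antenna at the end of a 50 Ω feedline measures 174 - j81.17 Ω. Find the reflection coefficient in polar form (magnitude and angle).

Γ = (Z_L − Z_0)/(Z_L + Z_0) = (124 − j81.17)/(224 − j81.17)
|Γ| = 148/238 = 0.622

Γ ≈ 0.622 ∠ -13.3°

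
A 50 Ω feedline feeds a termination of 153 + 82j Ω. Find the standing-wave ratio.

VSWR ≈ 4.02

Γ = (Z_L − Z_0)/(Z_L + Z_0) = (103 + j82)/(203 + j82)
|Γ| = 132/219 = 0.601
VSWR = (1 + |Γ|)/(1 − |Γ|) = 1.6/0.399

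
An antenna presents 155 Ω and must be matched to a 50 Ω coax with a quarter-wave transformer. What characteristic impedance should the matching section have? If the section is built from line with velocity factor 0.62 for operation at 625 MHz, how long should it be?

Z_qwt = √(Z_0·R_L) = √(50 × 155) = √7750
λ = 0.62·c/f = 0.298 m, so l = λ/4 = 0.0744 m

Z_qwt ≈ 88 Ω; length ≈ 7.44 cm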